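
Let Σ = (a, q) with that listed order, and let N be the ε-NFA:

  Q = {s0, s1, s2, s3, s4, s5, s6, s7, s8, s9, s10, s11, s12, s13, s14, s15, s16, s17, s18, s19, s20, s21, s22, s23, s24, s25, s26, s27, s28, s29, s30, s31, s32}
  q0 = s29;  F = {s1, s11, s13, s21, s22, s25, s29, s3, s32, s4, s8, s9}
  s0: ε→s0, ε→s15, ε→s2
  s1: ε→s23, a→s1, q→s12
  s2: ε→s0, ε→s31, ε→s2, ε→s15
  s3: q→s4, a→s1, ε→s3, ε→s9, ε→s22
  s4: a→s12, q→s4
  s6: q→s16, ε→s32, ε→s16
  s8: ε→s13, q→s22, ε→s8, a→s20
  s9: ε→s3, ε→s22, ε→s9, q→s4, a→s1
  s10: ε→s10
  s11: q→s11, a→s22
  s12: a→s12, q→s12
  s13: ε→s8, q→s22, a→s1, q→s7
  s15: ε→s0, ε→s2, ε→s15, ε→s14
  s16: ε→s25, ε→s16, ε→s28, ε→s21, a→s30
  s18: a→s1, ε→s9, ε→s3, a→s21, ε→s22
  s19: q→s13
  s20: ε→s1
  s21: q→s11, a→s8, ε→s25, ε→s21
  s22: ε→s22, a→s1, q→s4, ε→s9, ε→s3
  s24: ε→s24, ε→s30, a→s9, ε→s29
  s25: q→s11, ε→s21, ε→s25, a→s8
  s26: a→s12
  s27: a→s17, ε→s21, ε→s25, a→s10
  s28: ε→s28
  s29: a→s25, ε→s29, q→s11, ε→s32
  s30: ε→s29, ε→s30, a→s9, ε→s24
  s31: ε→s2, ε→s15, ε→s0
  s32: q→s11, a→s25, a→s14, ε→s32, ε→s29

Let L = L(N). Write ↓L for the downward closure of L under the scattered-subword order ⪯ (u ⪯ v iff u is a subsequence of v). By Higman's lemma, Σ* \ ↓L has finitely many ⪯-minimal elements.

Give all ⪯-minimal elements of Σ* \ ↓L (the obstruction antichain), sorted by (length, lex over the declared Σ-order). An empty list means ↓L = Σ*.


Antichain: [aaaq, qaaq, qaqa, aaqqa].

|Q|=33, |F|=12, |δ|=93 (55 ε).
min D↑ (8 st, q0=0, F={7}): 0:a→1,q→2 1:a→3,q→2 2:a→4,q→2 3:a→5,q→4 4:a→5,q→6 5:a→5,q→7 6:a→7,q→6 7:a→7,q→7 (ε-aug+det+¬).
'aaaq': run [17, 15, 11, 4, 1] end={s12} rej; 4/4 single-dels accept.
'qaaq': N↓-sim [17, 9, 7, 3, 1] end={s12} rej; 4/4 single-dels accept.
'qaqa': run [17, 9, 7, 2, 1] end={s12} ∉↓L; 4/4 del acc.
'aaqqa': run [17, 15, 11, 8, 2, 1] end={s12} — reject; 5/5 single-dels accept.
4 minimals (antichain).


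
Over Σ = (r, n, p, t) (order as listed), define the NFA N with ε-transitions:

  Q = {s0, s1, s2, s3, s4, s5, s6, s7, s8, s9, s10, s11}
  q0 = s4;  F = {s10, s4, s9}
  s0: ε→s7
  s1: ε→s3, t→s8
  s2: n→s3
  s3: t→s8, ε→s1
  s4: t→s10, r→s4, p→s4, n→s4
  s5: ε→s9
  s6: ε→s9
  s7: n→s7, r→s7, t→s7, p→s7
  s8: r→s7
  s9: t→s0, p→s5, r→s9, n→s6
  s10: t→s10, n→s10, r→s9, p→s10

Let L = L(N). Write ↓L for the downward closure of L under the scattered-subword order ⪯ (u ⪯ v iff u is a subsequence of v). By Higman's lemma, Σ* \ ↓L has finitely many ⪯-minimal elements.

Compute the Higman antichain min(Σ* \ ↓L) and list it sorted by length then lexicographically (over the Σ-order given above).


|Q|=12, |F|=3, |δ|=25 (5 ε).
min D↑ (4 st, q0=0, F={3}): 0:r→0,n→0,p→0,t→1 1:r→2,n→1,p→1,t→1 2:r→2,n→2,p→2,t→3 3:r→3,n→3,p→3,t→3 [Hopcroft].
'trt': |S_i|=[7, 6, 5, 2] end={s0,s7} — reject; 3/3 single-dels accept.
1 minimals (antichain).

min(Σ*\↓L) = [trt].


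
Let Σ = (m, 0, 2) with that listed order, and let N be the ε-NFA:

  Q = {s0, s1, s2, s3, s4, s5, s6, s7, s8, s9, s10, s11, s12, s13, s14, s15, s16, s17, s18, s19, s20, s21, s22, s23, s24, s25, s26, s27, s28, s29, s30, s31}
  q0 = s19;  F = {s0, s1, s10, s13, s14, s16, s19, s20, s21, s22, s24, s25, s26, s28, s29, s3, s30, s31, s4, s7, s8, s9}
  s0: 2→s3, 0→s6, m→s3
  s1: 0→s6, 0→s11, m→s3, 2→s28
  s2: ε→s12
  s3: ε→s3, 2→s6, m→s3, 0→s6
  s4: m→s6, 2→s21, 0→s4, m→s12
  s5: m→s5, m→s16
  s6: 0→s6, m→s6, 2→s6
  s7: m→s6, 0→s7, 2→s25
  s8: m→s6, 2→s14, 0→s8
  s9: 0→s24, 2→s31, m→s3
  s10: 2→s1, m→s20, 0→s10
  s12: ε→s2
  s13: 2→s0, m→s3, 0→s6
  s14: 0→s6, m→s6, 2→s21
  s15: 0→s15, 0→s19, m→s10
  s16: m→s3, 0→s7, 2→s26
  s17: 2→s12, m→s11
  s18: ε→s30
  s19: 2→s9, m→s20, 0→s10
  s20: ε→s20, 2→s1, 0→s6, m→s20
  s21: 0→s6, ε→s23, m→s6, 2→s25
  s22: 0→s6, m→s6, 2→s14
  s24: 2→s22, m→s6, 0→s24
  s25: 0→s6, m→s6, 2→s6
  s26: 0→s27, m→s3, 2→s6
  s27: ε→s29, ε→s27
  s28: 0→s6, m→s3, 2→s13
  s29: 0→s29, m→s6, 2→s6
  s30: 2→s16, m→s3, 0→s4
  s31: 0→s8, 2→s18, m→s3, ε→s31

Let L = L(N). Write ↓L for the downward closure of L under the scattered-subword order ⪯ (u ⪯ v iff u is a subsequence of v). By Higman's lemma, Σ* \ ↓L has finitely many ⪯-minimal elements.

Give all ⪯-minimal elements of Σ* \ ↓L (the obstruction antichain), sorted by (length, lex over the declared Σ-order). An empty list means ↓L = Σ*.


Antichain: [m0, 020, 2m2, 20m, 222222].

|Q|=32, |F|=22, |δ|=87 (9 ε).
min D↑ (23 st, q0=0, F={4}): 0:m→1,0→2,2→3 1:m→1,0→4,2→5 2:m→1,0→2,2→5 3:m→6,0→7,2→8 4:m→4,0→4,2→4 5:m→6,0→4,2→9 6:m→6,0→4,2→4 7:m→4,0→7,2→10 8:m→6,0→11,2→12 9:m→6,0→4,2→13 10:m→4,0→4,2→14 11:m→4,0→11,2→14 12:m→6,0→15,2→16 13:m→6,0→4,2→17 14:m→4,0→4,2→18 15:m→4,0→15,2→18 16:m→6,0→19,2→20 17:m→6,0→4,2→6 18:m→4,0→4,2→21 19:m→4,0→19,2→21 20:m→6,0→22,2→4 21:m→4,0→4,2→4 22:m→4,0→22,2→4 [Hopcroft].
'm0': N↓-sim [29, 10, 2] end={s11,s6} rej; 2/2 single-dels accept.
'020': |S_i|=[29, 22, 12, 2] end={s11,s6} ∉↓L; 3/3 del acc.
'2m2': N↓-sim [29, 26, 4, 1] end={s6} rej; 3/3 single-dels accept.
'20m': N↓-sim [29, 26, 15, 3] end={s12,s2,s6} ∉↓L; 3/3 del acc.
'222222': N↓-sim [29, 26, 22, 18, 11, 6, 1] end={s6} ∉↓L; 6/6 single-dels accept.
5 obstructions.


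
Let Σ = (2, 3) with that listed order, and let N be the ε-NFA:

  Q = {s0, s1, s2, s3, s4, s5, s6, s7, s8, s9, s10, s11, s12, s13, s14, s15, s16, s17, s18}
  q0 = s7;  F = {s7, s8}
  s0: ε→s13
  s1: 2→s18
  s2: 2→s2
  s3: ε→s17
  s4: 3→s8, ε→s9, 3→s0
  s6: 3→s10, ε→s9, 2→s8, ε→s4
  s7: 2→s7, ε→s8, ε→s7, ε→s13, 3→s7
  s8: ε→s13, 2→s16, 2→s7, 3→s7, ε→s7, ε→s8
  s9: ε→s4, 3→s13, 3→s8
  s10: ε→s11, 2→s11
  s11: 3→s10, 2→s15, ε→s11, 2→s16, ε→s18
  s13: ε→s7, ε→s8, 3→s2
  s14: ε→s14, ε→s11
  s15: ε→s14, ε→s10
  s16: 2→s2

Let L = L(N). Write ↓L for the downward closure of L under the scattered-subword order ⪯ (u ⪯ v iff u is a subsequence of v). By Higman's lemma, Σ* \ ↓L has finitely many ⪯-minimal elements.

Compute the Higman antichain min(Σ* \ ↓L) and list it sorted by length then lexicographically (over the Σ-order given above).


Antichain: [].

|Q|=19, |F|=2, |δ|=40 (21 ε).
min D↑ (1 st, q0=0, F={}): 0:2→0,3→0 [Hopcroft].
L(D↑) = ∅; no obstructions.


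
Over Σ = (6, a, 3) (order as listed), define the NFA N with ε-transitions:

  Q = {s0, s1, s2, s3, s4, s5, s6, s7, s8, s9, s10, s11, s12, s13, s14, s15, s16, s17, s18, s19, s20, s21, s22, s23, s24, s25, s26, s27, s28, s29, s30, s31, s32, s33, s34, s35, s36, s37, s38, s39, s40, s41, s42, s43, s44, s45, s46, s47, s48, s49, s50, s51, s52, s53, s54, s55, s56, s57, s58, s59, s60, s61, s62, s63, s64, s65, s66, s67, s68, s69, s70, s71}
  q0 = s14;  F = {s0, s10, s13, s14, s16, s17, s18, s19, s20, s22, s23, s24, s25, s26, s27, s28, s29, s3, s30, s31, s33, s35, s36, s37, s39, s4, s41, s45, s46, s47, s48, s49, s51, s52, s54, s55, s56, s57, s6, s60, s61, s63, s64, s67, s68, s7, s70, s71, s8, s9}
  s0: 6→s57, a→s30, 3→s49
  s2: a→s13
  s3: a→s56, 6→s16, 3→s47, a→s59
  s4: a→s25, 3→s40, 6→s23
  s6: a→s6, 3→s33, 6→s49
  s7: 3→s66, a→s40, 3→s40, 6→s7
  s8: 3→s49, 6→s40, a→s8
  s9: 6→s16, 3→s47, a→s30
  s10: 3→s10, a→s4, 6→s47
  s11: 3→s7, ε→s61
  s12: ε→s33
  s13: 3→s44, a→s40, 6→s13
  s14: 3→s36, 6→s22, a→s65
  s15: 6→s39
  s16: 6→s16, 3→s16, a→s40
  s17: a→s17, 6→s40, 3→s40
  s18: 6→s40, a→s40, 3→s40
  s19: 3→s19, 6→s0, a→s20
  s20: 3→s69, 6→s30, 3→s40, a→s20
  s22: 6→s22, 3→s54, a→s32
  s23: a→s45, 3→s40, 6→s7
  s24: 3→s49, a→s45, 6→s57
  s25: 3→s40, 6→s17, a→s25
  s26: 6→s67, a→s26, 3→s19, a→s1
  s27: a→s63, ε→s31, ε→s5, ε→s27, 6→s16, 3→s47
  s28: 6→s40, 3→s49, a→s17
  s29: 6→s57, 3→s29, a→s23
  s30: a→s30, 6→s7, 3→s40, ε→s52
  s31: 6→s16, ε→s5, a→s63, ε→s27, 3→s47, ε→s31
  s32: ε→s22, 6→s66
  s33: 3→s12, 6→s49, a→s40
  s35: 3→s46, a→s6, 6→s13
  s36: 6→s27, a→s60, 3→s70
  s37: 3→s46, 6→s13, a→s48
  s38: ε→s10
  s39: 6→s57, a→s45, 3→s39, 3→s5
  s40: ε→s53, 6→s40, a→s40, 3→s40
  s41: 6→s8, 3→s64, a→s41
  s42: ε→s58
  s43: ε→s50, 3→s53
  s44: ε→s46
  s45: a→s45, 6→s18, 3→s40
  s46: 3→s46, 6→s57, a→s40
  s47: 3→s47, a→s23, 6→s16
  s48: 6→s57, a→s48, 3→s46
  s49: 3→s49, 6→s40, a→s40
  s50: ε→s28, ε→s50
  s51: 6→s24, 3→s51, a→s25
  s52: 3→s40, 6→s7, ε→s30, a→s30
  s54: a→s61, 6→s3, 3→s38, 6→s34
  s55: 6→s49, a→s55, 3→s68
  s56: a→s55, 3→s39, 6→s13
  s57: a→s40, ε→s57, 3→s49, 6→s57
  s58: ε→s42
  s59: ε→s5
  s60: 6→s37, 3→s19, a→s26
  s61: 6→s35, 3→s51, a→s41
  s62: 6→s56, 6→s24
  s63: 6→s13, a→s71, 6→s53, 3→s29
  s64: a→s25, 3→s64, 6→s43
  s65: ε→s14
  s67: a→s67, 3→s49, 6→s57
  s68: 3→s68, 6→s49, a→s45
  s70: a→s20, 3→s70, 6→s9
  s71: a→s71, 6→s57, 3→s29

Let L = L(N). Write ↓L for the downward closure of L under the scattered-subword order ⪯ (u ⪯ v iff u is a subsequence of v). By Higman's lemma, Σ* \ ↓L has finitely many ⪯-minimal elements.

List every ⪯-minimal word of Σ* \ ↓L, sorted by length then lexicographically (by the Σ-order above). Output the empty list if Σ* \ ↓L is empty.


|Q|=72, |F|=50, |δ|=189 (22 ε).
min D↑ (49 st, q0=0, F={23}): 0:6→1,a→0,3→2 1:6→1,a→1,3→3 2:6→4,a→5,3→6 3:6→7,a→8,3→9 4:6→10,a→11,3→12 5:6→13,a→14,3→15 6:6→16,a→17,3→6 7:6→10,a→18,3→12 8:6→19,a→20,3→21 9:6→12,a→22,3→9 10:6→10,a→23,3→10 11:6→24,a→25,3→26 12:6→10,a→27,3→12 13:6→24,a→28,3→29 14:6→30,a→14,3→15 15:6→31,a→17,3→15 16:6→10,a→32,3→12 17:6→32,a→17,3→23 18:6→24,a→33,3→34 19:6→24,a→35,3→29 20:6→36,a→20,3→37 21:6→38,a→39,3→21 22:6→27,a→39,3→23 23:6→23,a→23,3→23 24:6→24,a→23,3→29 25:6→40,a→25,3→26 26:6→40,a→27,3→26 27:6→41,a→42,3→23 28:6→40,a→28,3→29 29:6→40,a→23,3→29 30:6→40,a→30,3→43 31:6→40,a→32,3→43 32:6→41,a→32,3→23 33:6→43,a→33,3→44 34:6→40,a→42,3→34 35:6→43,a→35,3→45 36:6→23,a→36,3→43 37:6→46,a→39,3→37 38:6→40,a→42,3→43 39:6→47,a→39,3→23 40:6→40,a→23,3→43 41:6→41,a→23,3→23 42:6→48,a→42,3→23 43:6→23,a→23,3→43 44:6→43,a→42,3→44 45:6→43,a→23,3→45 46:6→23,a→47,3→43 47:6→23,a→47,3→23 48:6→23,a→23,3→23 [Hopcroft].
'366a': run [65, 61, 44, 11, 2] end={s40,s53} rej; 4/4 deletions ∈↓L.
'33a3': |S_i|=[65, 61, 38, 14, 4] end={s40,s53,s66,s69} ∉↓L; 4/4 del acc.
'3a63a': run [65, 61, 49, 28, 9, 2] end={s40,s53} — reject; 5/5 del acc.
'63aa66': |S_i|=[65, 55, 42, 34, 18, 9, 2] end={s40,s53} — reject; 6/6 del acc.
'3aa636': |S_i|=[65, 61, 49, 35, 16, 4, 2] end={s40,s53} ∉↓L; 6/6 deletions ∈↓L.
'3a3636': N↓-sim [65, 61, 49, 31, 16, 4, 2] end={s40,s53} rej; 6/6 deletions ∈↓L.
6 minimals (antichain).

Antichain: [366a, 33a3, 3a63a, 63aa66, 3aa636, 3a3636].


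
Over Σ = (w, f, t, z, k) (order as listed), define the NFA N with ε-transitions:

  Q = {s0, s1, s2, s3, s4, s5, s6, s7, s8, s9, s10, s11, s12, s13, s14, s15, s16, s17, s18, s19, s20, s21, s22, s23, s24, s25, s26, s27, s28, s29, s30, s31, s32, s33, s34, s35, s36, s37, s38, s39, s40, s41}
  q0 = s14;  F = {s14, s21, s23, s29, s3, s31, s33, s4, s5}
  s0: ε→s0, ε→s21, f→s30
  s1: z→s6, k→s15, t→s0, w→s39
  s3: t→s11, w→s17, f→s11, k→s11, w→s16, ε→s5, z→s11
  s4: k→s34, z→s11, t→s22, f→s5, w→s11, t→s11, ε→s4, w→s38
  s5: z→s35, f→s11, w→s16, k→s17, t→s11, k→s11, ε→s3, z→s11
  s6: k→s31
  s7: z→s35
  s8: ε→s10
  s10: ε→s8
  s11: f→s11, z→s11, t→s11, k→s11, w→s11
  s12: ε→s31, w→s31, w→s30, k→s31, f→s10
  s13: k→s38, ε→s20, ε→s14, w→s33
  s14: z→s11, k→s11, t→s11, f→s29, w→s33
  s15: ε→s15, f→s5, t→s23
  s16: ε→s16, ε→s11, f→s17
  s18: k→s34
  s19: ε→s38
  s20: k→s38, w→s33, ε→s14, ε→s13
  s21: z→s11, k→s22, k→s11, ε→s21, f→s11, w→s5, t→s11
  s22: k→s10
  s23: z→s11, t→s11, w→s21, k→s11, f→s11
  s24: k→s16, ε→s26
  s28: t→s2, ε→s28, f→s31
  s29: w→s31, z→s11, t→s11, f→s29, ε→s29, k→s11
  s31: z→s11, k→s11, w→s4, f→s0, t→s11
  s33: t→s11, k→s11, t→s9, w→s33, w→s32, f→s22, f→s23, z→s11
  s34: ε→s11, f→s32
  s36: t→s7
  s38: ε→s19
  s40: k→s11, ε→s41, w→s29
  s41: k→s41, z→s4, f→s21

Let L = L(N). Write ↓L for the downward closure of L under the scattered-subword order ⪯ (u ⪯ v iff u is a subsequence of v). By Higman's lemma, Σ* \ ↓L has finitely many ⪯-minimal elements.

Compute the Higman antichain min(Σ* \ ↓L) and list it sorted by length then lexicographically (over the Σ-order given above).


Antichain: [t, z, k, wff, fwww].

|Q|=42, |F|=9, |δ|=112 (23 ε).
min D↑ (9 st, q0=0, F={3}): 0:w→1,f→2,t→3,z→3,k→3 1:w→1,f→4,t→3,z→3,k→3 2:w→5,f→2,t→3,z→3,k→3 3:w→3,f→3,t→3,z→3,k→3 4:w→6,f→3,t→3,z→3,k→3 5:w→7,f→6,t→3,z→3,k→3 6:w→8,f→3,t→3,z→3,k→3 7:w→3,f→8,t→3,z→3,k→3 8:w→3,f→3,t→3,z→3,k→3 (ε-aug+det+¬).
't': N↓-sim [23, 5] end={s10,s11,s22,s8,s9} ∉↓L; 1/1 single-dels accept.
'z': run [23, 2] end={s11,s35} — reject; 1/1 single-dels accept.
'k': N↓-sim [23, 7] end={s10,s11,s17,s22,s32,s34,s8} — reject; 1/1 single-dels accept.
'wff': run [23, 21, 14, 3] end={s11,s17,s30} — reject; 3/3 single-dels accept.
'fwww': N↓-sim [23, 20, 18, 14, 5] end={s11,s16,s17,s19,s38} — reject; 4/4 single-dels accept.
5 words, ⪯-incomp.


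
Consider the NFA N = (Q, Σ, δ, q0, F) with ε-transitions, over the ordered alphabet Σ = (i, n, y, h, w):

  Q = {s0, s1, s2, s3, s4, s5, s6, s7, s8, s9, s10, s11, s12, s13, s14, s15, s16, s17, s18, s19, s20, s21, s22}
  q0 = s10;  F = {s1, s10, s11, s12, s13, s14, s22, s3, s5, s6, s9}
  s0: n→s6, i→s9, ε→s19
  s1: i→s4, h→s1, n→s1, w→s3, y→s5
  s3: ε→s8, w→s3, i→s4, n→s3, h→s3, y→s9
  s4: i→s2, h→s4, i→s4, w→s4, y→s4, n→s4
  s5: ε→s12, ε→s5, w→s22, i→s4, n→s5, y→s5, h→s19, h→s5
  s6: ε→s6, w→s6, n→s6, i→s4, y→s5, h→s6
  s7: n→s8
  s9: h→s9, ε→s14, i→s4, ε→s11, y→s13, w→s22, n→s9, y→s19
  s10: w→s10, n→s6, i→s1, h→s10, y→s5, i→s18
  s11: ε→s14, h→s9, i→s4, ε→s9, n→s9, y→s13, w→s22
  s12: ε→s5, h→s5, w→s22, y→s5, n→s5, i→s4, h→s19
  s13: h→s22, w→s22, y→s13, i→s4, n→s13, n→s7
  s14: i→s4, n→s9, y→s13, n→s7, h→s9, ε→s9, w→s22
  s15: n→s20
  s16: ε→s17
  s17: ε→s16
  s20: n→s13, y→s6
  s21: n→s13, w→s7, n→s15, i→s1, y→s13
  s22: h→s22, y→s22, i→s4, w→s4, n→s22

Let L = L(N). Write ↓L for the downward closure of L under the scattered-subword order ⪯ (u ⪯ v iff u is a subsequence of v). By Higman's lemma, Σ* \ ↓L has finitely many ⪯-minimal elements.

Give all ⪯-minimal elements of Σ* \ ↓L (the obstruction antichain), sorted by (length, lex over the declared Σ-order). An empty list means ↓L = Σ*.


|Q|=23, |F|=11, |δ|=91 (13 ε).
min D↑ (9 st, q0=0, F={4}): 0:i→1,n→2,y→3,h→0,w→0 1:i→4,n→1,y→3,h→1,w→5 2:i→4,n→2,y→3,h→2,w→2 3:i→4,n→3,y→3,h→3,w→6 4:i→4,n→4,y→4,h→4,w→4 5:i→4,n→5,y→7,h→5,w→5 6:i→4,n→6,y→6,h→6,w→4 7:i→4,n→7,y→8,h→7,w→6 8:i→4,n→8,y→8,h→6,w→6.
'ii': N↓-sim [17, 15, 2] end={s2,s4} rej; 2/2 deletions ∈↓L.
'ni': run [17, 15, 2] end={s2,s4} ∉↓L; 2/2 del acc.
'yi': |S_i|=[17, 12, 2] end={s2,s4} — reject; 2/2 del acc.
'yww': |S_i|=[17, 12, 3, 2] end={s2,s4} — reject; 3/3 single-dels accept.
'iwyyhw': run [17, 15, 11, 10, 7, 3, 2] end={s2,s4} — reject; 6/6 del acc.
5 obstructions.

Antichain: [ii, ni, yi, yww, iwyyhw].


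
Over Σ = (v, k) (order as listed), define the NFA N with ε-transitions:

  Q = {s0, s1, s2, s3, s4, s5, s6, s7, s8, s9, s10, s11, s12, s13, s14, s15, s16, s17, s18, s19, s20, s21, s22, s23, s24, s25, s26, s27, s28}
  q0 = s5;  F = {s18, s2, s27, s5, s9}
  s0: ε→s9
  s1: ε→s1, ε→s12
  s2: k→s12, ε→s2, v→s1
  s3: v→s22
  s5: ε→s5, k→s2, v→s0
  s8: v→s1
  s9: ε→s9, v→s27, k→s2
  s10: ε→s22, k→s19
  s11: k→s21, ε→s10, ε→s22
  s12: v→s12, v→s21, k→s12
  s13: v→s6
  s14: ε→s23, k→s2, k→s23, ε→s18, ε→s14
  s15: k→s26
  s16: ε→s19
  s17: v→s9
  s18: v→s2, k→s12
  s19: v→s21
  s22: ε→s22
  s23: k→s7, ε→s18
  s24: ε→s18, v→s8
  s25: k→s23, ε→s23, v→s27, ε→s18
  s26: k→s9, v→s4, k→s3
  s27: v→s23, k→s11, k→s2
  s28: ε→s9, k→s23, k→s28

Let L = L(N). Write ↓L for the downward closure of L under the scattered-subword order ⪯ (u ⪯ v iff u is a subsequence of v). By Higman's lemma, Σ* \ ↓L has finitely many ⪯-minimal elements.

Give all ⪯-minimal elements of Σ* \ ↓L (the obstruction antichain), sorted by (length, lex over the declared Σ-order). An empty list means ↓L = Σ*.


|Q|=29, |F|=5, |δ|=52 (19 ε).
min D↑ (6 st, q0=0, F={4}): 0:v→1,k→2 1:v→3,k→2 2:v→4,k→4 3:v→5,k→2 4:v→4,k→4 5:v→2,k→4 [Hopcroft].
'kv': |S_i|=[15, 9, 3] end={s1,s12,s21} ∉↓L; 2/2 del acc.
'kk': run [15, 9, 3] end={s12,s19,s21} — reject; 2/2 single-dels accept.
'vvvk': N↓-sim [15, 14, 12, 7, 3] end={s12,s21,s7} — reject; 4/4 deletions ∈↓L.
'vvvvv': run [15, 14, 12, 7, 4, 3] end={s1,s12,s21} rej; 5/5 deletions ∈↓L.
4 obstructions.

min(Σ*\↓L) = [kv, kk, vvvk, vvvvv].


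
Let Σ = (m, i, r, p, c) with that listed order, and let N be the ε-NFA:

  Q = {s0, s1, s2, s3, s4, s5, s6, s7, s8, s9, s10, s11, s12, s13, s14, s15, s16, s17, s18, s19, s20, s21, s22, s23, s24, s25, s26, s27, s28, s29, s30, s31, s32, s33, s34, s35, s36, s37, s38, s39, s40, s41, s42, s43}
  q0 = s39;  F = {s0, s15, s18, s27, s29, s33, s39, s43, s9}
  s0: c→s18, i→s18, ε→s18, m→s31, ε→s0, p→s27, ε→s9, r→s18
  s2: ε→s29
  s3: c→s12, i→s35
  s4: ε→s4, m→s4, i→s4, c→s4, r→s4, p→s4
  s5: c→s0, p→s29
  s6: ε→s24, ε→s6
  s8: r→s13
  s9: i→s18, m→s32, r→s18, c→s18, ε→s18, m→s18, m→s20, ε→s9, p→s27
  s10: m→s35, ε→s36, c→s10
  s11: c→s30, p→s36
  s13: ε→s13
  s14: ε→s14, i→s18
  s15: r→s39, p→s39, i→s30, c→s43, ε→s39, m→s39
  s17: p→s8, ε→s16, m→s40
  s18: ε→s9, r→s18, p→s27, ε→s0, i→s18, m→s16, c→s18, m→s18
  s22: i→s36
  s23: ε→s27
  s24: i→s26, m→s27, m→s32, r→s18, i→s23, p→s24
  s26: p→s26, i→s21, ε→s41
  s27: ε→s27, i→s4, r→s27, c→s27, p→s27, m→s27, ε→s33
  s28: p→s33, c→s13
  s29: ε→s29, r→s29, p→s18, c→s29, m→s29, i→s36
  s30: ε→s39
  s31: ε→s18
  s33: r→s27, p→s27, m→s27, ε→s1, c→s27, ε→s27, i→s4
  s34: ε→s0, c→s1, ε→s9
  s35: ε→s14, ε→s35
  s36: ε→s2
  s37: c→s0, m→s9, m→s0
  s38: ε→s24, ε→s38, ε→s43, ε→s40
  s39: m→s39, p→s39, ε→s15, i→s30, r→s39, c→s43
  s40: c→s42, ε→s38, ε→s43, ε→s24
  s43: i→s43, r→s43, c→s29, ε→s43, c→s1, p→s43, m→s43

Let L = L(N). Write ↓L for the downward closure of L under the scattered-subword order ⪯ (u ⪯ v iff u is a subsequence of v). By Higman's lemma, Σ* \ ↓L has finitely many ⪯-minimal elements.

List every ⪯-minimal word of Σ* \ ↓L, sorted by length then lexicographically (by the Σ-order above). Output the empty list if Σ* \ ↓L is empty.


|Q|=44, |F|=9, |δ|=121 (39 ε).
min D↑ (6 st, q0=0, F={5}): 0:m→0,i→0,r→0,p→0,c→1 1:m→1,i→1,r→1,p→1,c→2 2:m→2,i→2,r→2,p→3,c→2 3:m→3,i→3,r→3,p→4,c→3 4:m→4,i→5,r→4,p→4,c→4 5:m→5,i→5,r→5,p→5,c→5 [Hopcroft].
'ccppi': N↓-sim [18, 15, 14, 11, 4, 1] end={s4} rej; 5/5 single-dels accept.
1 obstructions.

min(Σ*\↓L) = [ccppi].


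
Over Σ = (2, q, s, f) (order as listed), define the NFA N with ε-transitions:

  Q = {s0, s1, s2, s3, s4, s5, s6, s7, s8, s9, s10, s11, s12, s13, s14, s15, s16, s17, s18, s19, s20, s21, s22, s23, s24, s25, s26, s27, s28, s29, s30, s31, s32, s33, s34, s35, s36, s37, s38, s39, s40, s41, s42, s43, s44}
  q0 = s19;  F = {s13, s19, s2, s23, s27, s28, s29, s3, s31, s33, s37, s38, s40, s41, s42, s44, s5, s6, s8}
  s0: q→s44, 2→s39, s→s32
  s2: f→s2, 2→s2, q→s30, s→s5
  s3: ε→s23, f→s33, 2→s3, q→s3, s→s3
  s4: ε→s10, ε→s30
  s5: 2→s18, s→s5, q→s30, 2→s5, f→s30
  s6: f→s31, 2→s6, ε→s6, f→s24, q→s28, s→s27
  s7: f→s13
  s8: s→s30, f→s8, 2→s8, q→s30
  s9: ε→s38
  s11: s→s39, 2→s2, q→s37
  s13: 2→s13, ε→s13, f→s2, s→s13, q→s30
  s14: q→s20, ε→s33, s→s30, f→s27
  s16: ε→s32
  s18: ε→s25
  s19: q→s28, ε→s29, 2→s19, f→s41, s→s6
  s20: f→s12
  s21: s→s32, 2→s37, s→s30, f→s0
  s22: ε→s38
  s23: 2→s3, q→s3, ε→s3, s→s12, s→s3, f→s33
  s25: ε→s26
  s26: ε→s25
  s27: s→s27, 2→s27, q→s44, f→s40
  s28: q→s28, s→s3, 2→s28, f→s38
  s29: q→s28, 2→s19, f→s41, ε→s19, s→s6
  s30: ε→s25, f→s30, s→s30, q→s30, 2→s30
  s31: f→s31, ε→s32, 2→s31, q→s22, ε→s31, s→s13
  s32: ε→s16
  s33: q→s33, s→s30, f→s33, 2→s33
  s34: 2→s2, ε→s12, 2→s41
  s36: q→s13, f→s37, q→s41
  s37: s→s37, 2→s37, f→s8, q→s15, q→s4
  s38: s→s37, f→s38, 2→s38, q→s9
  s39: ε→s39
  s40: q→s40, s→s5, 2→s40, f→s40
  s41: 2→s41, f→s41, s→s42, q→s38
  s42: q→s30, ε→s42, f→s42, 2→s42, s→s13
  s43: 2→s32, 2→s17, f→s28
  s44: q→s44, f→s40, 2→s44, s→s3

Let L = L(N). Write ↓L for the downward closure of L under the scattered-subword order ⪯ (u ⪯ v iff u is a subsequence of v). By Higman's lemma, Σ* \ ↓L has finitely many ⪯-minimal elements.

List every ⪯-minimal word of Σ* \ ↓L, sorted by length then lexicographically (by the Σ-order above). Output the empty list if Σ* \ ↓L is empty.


|Q|=45, |F|=19, |δ|=129 (22 ε).
min D↑ (18 st, q0=0, F={14}): 0:2→0,q→1,s→2,f→3 1:2→1,q→1,s→4,f→5 2:2→2,q→1,s→6,f→7 3:2→3,q→5,s→8,f→3 4:2→4,q→4,s→4,f→9 5:2→5,q→5,s→10,f→5 6:2→6,q→11,s→6,f→12 7:2→7,q→5,s→13,f→7 8:2→8,q→14,s→13,f→8 9:2→9,q→9,s→14,f→9 10:2→10,q→14,s→10,f→15 11:2→11,q→11,s→4,f→12 12:2→12,q→12,s→16,f→12 13:2→13,q→14,s→13,f→17 14:2→14,q→14,s→14,f→14 15:2→15,q→14,s→14,f→15 16:2→16,q→14,s→16,f→14 17:2→17,q→14,s→16,f→17 (ε-aug+det+¬).
'fsq': N↓-sim [32, 23, 13, 6] end={s10,s15,s25,s26,s30,s4} ∉↓L; 3/3 deletions ∈↓L.
'qsfs': run [32, 20, 14, 5, 3] end={s25,s26,s30} ∉↓L; 4/4 del acc.
'ssfsf': N↓-sim [32, 29, 19, 9, 5, 3] end={s25,s26,s30} — reject; 5/5 deletions ∈↓L.
3 obstructions.

min(Σ*\↓L) = [fsq, qsfs, ssfsf].


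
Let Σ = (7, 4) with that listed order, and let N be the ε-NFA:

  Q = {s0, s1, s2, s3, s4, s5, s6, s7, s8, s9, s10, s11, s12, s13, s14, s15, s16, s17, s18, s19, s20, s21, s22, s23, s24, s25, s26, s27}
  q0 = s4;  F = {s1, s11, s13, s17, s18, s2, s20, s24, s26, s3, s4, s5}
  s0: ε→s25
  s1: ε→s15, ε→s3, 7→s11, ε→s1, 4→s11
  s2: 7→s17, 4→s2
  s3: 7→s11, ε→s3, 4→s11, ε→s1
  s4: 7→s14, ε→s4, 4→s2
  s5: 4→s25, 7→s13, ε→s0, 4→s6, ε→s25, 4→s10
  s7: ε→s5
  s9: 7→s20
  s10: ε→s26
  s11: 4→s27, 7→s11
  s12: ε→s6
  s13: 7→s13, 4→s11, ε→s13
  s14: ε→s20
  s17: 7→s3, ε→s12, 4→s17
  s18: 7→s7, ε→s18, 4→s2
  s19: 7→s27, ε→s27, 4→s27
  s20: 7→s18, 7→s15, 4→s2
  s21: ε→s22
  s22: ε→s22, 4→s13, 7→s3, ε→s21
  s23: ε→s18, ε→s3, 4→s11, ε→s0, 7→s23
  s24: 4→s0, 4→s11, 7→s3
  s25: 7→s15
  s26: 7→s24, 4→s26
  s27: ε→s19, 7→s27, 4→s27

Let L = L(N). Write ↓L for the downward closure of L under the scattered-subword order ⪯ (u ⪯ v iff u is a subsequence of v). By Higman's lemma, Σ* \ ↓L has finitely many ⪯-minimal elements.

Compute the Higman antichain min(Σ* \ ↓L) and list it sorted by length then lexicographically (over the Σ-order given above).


min(Σ*\↓L) = [47774, 47744, 777744].

|Q|=28, |F|=12, |δ|=62 (24 ε).
min D↑ (12 st, q0=0, F={11}): 0:7→1,4→2 1:7→3,4→2 2:7→4,4→2 3:7→5,4→2 4:7→6,4→4 5:7→7,4→8 6:7→9,4→9 7:7→7,4→9 8:7→10,4→8 9:7→9,4→11 10:7→6,4→9 11:7→11,4→11 [Hopcroft].
'47774': N↓-sim [22, 15, 12, 6, 3, 2] end={s19,s27} ∉↓L; 5/5 deletions ∈↓L.
'47744': run [22, 15, 12, 6, 3, 2] end={s19,s27} rej; 5/5 deletions ∈↓L.
'777744': |S_i|=[22, 21, 19, 17, 10, 6, 2] end={s19,s27} rej; 6/6 deletions ∈↓L.
3 words, ⪯-incomp.


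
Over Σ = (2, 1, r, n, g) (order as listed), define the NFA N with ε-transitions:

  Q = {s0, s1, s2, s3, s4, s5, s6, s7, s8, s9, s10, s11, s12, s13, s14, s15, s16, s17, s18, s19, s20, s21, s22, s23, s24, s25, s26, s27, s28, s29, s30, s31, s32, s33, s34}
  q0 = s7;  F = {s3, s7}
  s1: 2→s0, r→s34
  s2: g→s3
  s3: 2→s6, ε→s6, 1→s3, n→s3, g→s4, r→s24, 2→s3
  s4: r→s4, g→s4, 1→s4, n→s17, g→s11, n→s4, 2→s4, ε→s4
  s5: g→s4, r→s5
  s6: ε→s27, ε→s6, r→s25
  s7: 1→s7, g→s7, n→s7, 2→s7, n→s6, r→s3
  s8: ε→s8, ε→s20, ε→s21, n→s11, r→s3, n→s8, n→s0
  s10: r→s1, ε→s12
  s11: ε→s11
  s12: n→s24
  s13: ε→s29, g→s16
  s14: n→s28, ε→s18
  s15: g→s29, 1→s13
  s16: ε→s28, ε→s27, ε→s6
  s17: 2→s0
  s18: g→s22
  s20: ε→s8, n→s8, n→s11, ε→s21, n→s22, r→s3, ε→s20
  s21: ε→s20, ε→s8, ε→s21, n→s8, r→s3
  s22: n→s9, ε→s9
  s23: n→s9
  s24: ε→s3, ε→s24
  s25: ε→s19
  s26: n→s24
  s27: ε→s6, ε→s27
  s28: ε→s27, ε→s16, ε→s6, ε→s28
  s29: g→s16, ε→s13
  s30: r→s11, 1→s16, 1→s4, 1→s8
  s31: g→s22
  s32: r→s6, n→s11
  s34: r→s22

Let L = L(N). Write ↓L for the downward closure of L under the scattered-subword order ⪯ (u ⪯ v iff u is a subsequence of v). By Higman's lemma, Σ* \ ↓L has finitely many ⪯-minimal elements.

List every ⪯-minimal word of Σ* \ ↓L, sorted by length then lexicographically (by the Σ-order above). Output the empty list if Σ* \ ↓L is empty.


|Q|=35, |F|=2, |δ|=86 (31 ε).
min D↑ (3 st, q0=0, F={2}): 0:2→0,1→0,r→1,n→0,g→0 1:2→1,1→1,r→1,n→1,g→2 2:2→2,1→2,r→2,n→2,g→2 [Hopcroft].
'rg': N↓-sim [11, 10, 4] end={s0,s11,s17,s4} rej; 2/2 deletions ∈↓L.
1 minimals (antichain).

min(Σ*\↓L) = [rg].


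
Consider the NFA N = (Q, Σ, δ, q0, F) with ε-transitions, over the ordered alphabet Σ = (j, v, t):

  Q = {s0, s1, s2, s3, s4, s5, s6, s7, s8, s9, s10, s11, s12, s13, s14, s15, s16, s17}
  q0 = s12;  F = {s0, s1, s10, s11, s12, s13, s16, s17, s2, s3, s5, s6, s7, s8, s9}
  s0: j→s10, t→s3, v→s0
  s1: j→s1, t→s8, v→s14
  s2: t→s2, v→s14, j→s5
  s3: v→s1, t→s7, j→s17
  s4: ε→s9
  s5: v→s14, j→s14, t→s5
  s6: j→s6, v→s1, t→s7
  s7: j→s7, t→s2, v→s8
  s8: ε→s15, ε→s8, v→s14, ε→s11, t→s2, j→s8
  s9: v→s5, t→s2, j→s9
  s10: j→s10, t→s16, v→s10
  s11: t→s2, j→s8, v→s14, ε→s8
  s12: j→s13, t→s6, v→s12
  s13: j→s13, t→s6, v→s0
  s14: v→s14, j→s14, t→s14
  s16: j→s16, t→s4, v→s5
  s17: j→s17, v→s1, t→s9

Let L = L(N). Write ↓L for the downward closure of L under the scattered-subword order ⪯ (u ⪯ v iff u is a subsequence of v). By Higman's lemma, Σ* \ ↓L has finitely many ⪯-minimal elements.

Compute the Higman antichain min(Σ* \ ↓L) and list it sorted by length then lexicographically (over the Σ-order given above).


|Q|=18, |F|=15, |δ|=53 (5 ε).
min D↑ (15 st, q0=0, F={8}): 0:j→1,v→0,t→2 1:j→1,v→3,t→2 2:j→2,v→4,t→5 3:j→6,v→3,t→7 4:j→4,v→8,t→9 5:j→5,v→9,t→10 6:j→6,v→6,t→11 7:j→12,v→4,t→5 8:j→8,v→8,t→8 9:j→9,v→8,t→10 10:j→13,v→8,t→10 11:j→11,v→13,t→14 12:j→12,v→4,t→14 13:j→8,v→8,t→13 14:j→14,v→13,t→10 (ε-aug+det+¬).
'tvv': N↓-sim [18, 14, 7, 1] end={s14} ∉↓L; 3/3 deletions ∈↓L.
'tttv': |S_i|=[18, 14, 9, 3, 1] end={s14} — reject; 4/4 single-dels accept.
'tttjj': run [18, 14, 9, 3, 2, 1] end={s14} — reject; 5/5 single-dels accept.
'jvjtvj': run [18, 17, 15, 13, 9, 2, 1] end={s14} ∉↓L; 6/6 deletions ∈↓L.
4 words, ⪯-incomp.

Antichain: [tvv, tttv, tttjj, jvjtvj].


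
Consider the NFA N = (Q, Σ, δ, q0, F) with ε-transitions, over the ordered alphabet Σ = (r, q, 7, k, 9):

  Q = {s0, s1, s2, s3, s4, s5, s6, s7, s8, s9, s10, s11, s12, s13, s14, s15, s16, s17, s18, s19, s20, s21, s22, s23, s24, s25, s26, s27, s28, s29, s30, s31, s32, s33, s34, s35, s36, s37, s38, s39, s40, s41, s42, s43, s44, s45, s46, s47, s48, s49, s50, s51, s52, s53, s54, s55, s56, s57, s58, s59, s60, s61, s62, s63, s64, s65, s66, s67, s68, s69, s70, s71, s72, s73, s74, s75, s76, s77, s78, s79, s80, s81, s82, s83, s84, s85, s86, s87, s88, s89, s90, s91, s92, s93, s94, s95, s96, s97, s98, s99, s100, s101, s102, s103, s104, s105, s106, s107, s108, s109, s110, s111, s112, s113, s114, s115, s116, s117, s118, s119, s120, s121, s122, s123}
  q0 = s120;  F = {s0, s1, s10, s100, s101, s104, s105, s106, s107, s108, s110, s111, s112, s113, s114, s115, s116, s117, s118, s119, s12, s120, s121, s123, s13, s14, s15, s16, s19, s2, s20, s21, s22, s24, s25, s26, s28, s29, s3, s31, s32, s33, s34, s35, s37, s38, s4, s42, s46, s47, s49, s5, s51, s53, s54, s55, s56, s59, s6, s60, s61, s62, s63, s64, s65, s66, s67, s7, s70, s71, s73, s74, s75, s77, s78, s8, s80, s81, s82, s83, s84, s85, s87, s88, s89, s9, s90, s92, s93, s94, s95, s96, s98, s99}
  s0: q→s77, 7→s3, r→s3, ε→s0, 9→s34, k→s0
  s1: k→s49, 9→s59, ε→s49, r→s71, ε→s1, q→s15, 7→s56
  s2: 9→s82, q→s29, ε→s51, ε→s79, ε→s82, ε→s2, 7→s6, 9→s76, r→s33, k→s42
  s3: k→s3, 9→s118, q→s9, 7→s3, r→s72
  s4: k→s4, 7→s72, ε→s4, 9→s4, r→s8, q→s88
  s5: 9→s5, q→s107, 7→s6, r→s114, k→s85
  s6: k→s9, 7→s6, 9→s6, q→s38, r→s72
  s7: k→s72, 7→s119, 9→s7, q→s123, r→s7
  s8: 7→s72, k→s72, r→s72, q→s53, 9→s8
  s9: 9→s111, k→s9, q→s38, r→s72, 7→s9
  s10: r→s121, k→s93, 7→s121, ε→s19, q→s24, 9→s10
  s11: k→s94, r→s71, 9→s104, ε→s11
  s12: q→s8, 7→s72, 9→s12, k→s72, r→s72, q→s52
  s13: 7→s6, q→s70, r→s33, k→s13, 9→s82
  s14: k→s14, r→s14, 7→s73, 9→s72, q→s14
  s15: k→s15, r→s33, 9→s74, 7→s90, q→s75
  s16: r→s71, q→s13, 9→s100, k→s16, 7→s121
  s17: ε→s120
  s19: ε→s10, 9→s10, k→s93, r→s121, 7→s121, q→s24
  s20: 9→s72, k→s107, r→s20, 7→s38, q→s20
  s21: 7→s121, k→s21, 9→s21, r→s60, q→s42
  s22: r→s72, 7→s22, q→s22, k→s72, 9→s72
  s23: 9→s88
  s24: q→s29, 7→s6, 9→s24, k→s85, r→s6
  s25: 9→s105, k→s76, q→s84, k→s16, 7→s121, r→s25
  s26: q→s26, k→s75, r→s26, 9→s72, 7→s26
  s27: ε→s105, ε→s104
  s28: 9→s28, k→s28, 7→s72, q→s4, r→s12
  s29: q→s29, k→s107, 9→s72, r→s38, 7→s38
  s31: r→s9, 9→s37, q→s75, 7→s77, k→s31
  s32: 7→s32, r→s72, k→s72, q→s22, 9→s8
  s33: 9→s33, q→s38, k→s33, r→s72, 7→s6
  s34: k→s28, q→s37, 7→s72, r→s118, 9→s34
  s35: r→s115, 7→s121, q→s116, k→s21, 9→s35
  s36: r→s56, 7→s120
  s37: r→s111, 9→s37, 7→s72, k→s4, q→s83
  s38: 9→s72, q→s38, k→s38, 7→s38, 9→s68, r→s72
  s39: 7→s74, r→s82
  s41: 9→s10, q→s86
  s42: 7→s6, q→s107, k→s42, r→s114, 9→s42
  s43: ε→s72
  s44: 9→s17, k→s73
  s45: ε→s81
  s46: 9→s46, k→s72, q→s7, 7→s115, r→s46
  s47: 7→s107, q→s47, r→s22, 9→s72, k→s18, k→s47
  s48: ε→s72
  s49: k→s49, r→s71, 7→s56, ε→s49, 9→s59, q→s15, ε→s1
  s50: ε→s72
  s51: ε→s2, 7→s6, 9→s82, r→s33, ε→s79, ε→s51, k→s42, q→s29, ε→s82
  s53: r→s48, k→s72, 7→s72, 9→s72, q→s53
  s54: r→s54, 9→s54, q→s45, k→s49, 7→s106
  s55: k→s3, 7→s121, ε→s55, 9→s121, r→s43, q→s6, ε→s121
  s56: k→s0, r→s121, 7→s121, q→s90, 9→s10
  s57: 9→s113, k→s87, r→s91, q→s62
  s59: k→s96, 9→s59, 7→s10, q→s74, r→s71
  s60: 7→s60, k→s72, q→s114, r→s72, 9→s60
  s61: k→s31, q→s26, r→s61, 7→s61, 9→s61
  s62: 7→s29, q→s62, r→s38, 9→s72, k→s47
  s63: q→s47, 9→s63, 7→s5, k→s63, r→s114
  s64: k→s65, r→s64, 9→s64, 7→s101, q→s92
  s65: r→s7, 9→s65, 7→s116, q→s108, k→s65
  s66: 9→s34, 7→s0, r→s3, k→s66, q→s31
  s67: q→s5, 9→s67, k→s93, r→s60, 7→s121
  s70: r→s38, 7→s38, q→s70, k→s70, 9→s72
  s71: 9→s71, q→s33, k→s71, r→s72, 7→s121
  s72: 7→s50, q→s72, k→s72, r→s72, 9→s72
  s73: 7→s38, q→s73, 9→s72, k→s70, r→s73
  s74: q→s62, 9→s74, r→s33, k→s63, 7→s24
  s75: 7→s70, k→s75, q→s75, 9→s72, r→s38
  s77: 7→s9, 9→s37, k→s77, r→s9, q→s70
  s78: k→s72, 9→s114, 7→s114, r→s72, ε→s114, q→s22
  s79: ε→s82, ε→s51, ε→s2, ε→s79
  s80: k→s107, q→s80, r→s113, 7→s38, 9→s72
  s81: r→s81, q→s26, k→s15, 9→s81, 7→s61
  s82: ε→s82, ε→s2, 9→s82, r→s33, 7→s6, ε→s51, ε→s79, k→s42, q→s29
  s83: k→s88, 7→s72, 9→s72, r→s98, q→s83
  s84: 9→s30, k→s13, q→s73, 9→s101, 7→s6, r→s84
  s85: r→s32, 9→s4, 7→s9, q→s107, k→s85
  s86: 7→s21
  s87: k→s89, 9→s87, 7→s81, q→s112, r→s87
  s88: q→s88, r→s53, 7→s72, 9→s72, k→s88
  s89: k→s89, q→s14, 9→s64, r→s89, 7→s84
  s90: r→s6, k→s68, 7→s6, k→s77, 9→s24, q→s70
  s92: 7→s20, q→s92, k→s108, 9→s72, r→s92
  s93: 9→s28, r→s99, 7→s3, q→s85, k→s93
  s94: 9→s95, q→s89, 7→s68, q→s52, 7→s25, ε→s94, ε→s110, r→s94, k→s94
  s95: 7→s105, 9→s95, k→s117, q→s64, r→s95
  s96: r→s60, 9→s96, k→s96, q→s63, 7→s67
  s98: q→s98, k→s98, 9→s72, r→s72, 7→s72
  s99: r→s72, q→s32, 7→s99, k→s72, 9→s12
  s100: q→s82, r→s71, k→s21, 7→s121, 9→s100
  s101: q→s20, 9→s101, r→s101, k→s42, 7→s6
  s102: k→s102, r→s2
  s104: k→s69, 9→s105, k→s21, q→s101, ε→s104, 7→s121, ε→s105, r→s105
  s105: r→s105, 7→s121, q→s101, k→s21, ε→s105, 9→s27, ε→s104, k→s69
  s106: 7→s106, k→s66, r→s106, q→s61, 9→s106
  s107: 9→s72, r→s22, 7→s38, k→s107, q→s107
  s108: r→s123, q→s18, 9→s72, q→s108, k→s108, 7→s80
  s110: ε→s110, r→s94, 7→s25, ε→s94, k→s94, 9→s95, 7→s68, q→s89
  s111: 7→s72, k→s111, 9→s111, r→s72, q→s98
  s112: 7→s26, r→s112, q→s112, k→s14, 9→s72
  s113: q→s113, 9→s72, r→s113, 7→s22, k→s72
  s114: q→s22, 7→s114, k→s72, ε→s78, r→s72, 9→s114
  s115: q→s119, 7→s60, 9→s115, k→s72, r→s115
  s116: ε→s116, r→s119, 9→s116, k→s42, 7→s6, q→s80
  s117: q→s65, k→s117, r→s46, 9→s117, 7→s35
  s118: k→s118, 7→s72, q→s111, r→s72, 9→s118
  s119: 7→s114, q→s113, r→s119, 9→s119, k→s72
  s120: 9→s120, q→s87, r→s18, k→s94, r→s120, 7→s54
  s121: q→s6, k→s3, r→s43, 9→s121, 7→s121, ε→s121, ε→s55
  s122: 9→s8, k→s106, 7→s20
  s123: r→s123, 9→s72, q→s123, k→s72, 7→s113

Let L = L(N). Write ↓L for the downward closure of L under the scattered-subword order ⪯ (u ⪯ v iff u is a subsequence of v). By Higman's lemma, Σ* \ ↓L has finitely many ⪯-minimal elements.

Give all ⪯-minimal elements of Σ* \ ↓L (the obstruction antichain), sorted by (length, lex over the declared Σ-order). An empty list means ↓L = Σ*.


|Q|=124, |F|=94, |δ|=558 (47 ε).
min D↑ (87 st, q0=0, F={13}): 0:r→0,q→1,7→2,k→3,9→0 1:r→1,q→4,7→5,k→6,9→1 2:r→2,q→5,7→7,k→8,9→2 3:r→3,q→6,7→9,k→3,9→10 4:r→4,q→4,7→11,k→12,9→13 5:r→5,q→11,7→14,k→15,9→5 6:r→6,q→12,7→16,k→6,9→17 7:r→7,q→14,7→7,k→18,9→7 8:r→19,q→15,7→20,k→8,9→21 9:r→9,q→16,7→22,k→23,9→24 10:r→10,q→17,7→24,k→25,9→10 11:r→11,q→11,7→11,k→26,9→13 12:r→12,q→12,7→27,k→12,9→13 13:r→13,q→13,7→13,k→13,9→13 14:r→14,q→11,7→14,k→28,9→14 15:r→29,q→26,7→30,k→15,9→31 16:r→16,q→27,7→32,k→33,9→34 17:r→17,q→35,7→34,k→36,9→17 18:r→37,q→28,7→38,k→18,9→39 19:r→13,q→29,7→22,k→19,9→19 20:r→22,q→30,7→22,k→38,9→40 21:r→19,q→31,7→40,k→41,9→21 22:r→13,q→32,7→22,k→37,9→22 23:r→19,q→33,7→22,k→23,9→42 24:r→24,q→34,7→22,k→43,9→24 25:r→44,q→36,7→45,k→25,9→25 26:r→46,q→26,7→47,k→26,9→13 27:r→27,q→27,7→46,k→47,9→13 28:r→48,q→26,7→49,k→28,9→50 29:r→13,q→46,7→32,k→29,9→29 30:r→32,q→47,7→32,k→49,9→51 31:r→29,q→52,7→51,k→53,9→31 32:r→13,q→46,7→32,k→48,9→32 33:r→29,q→47,7→32,k→33,9→54 34:r→34,q→55,7→32,k→56,9→34 35:r→35,q→35,7→55,k→57,9→13 36:r→58,q→57,7→59,k→36,9→36 37:r→13,q→48,7→37,k→37,9→60 38:r→37,q→49,7→37,k→38,9→39 39:r→60,q→50,7→13,k→61,9→39 40:r→22,q→51,7→22,k→62,9→40 41:r→63,q→53,7→64,k→41,9→41 42:r→19,q→54,7→22,k→43,9→42 43:r→63,q→56,7→22,k→43,9→43 44:r→44,q→58,7→65,k→13,9→44 45:r→65,q→59,7→22,k→43,9→45 46:r→13,q→46,7→46,k→46,9→13 47:r→46,q→47,7→46,k→47,9→13 48:r→13,q→46,7→48,k→48,9→66 49:r→48,q→47,7→48,k→49,9→50 50:r→66,q→67,7→13,k→68,9→50 51:r→32,q→69,7→32,k→70,9→51 52:r→46,q→52,7→69,k→71,9→13 53:r→72,q→71,7→73,k→53,9→53 54:r→29,q→69,7→32,k→56,9→54 55:r→55,q→55,7→46,k→74,9→13 56:r→72,q→74,7→32,k→56,9→56 57:r→75,q→57,7→76,k→57,9→13 58:r→58,q→75,7→77,k→13,9→58 59:r→77,q→76,7→32,k→56,9→59 60:r→13,q→66,7→13,k→60,9→60 61:r→78,q→68,7→13,k→61,9→61 62:r→79,q→70,7→37,k→62,9→61 63:r→13,q→72,7→63,k→13,9→63 64:r→63,q→73,7→22,k→62,9→64 65:r→65,q→77,7→63,k→13,9→65 66:r→13,q→80,7→13,k→66,9→66 67:r→80,q→67,7→13,k→81,9→13 68:r→82,q→81,7→13,k→68,9→68 69:r→46,q→69,7→46,k→74,9→13 70:r→83,q→74,7→48,k→70,9→68 71:r→84,q→71,7→74,k→71,9→13 72:r→13,q→84,7→72,k→13,9→72 73:r→72,q→74,7→32,k→70,9→73 74:r→84,q→74,7→46,k→74,9→13 75:r→75,q→75,7→85,k→13,9→13 76:r→85,q→76,7→46,k→74,9→13 77:r→77,q→85,7→72,k→13,9→77 78:r→13,q→82,7→13,k→13,9→78 79:r→13,q→83,7→79,k→13,9→78 80:r→13,q→80,7→13,k→80,9→13 81:r→86,q→81,7→13,k→81,9→13 82:r→13,q→86,7→13,k→13,9→82 83:r→13,q→84,7→83,k→13,9→82 84:r→13,q→84,7→84,k→13,9→13 85:r→85,q→85,7→84,k→13,9→13 86:r→13,q→86,7→13,k→13,9→13 (ε-aug+det+¬).
'qq9': run [107, 67, 27, 3] end={s50,s68,s72} — reject; 3/3 single-dels accept.
'7krr': run [107, 91, 70, 26, 4] end={s43,s48,s50,s72} — reject; 4/4 single-dels accept.
'k77r': run [107, 98, 72, 24, 4] end={s43,s48,s50,s72} — reject; 4/4 deletions ∈↓L.
'77k97': N↓-sim [107, 91, 50, 32, 17, 2] end={s50,s72} rej; 5/5 deletions ∈↓L.
'k9krk': run [107, 98, 78, 53, 20, 2] end={s50,s72} — reject; 5/5 deletions ∈↓L.
5 minimals (antichain).

A = [qq9, 7krr, k77r, 77k97, k9krk].
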